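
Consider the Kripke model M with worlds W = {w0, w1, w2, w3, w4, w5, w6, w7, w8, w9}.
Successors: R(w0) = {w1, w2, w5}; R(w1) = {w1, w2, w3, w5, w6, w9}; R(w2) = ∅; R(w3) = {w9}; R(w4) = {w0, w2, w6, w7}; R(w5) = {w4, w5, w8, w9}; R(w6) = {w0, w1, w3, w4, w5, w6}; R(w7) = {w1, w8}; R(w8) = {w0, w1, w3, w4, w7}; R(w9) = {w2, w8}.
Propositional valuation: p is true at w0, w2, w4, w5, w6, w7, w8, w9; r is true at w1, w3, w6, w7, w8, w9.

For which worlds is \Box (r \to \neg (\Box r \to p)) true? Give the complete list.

w2

Recall that \Box ψ holds at a world iff ψ holds at every accessible world, and \Diamond ψ holds iff ψ holds at some accessible world.
Let φ = \Box (r \to \neg (\Box r \to p)). Evaluate φ at each world:
  w0 (successors {w1, w2, w5}): φ is false.
  w1 (successors {w1, w2, w3, w5, w6, w9}): φ is false.
  w2 (successors ∅): φ is true.
  w3 (successors {w9}): φ is false.
  w4 (successors {w0, w2, w6, w7}): φ is false.
  w5 (successors {w4, w5, w8, w9}): φ is false.
  w6 (successors {w0, w1, w3, w4, w5, w6}): φ is false.
  w7 (successors {w1, w8}): φ is false.
  w8 (successors {w0, w1, w3, w4, w7}): φ is false.
  w9 (successors {w2, w8}): φ is false.
For instance, at w7:
  At w7: \Box (r \to \neg (\Box r \to p)) requires r \to \neg (\Box r \to p) at every successor {w1, w8}.
    r \to \neg (\Box r \to p) fails at w1, so \Box (r \to \neg (\Box r \to p)) is false at w7.
      At w1: r is true, \neg (\Box r \to p) is false, so r \to \neg (\Box r \to p) is false.
Satisfying worlds: {w2}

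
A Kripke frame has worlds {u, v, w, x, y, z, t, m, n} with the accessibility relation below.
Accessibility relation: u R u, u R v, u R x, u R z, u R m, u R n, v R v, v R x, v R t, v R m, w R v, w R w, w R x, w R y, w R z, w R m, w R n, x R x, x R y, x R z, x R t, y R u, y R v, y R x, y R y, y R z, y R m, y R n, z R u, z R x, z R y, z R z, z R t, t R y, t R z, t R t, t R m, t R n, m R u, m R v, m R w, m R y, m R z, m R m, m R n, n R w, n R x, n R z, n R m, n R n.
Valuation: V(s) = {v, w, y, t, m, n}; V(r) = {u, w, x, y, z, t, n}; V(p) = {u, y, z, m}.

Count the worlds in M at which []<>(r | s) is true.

9

Let φ = []<>(r | s). Evaluate φ at each world:
  u (successors {u, v, x, z, m, n}): φ is true.
  v (successors {v, x, t, m}): φ is true.
  w (successors {v, w, x, y, z, m, n}): φ is true.
  x (successors {x, y, z, t}): φ is true.
  y (successors {u, v, x, y, z, m, n}): φ is true.
  z (successors {u, x, y, z, t}): φ is true.
  t (successors {y, z, t, m, n}): φ is true.
  m (successors {u, v, w, y, z, m, n}): φ is true.
  n (successors {w, x, z, m, n}): φ is true.
For instance, at w:
  At w: []<>(r | s) requires <>(r | s) at every successor {v, w, x, y, z, m, n}.
    At v: <>(r | s) is true.
    At w: <>(r | s) is true.
    At x: <>(r | s) is true.
    At y: <>(r | s) is true.
    At z: <>(r | s) is true.
    At m: <>(r | s) is true.
    At n: <>(r | s) is true.
  So []<>(r | s) is true at w.
Satisfying worlds: {u, v, w, x, y, z, t, m, n}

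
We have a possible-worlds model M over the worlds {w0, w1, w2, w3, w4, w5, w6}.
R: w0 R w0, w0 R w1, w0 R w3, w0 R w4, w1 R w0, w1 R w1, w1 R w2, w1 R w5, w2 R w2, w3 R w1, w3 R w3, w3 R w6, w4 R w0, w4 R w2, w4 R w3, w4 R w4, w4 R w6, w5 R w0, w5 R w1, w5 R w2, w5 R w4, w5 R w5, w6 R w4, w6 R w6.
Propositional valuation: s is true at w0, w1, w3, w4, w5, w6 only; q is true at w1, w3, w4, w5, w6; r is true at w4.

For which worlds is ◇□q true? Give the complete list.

Let φ = ◇□q. Evaluate φ at each world:
  w0 (successors {w0, w1, w3, w4}): φ is true.
  w1 (successors {w0, w1, w2, w5}): φ is false.
  w2 (successors {w2}): φ is false.
  w3 (successors {w1, w3, w6}): φ is true.
  w4 (successors {w0, w2, w3, w4, w6}): φ is true.
  w5 (successors {w0, w1, w2, w4, w5}): φ is false.
  w6 (successors {w4, w6}): φ is true.
For instance, at w2:
  At w2: ◇□q requires □q at some successor in {w2}.
    At w2: □q is false.
  So ◇□q is false at w2.
Satisfying worlds: {w0, w3, w4, w6}

w0, w3, w4, w6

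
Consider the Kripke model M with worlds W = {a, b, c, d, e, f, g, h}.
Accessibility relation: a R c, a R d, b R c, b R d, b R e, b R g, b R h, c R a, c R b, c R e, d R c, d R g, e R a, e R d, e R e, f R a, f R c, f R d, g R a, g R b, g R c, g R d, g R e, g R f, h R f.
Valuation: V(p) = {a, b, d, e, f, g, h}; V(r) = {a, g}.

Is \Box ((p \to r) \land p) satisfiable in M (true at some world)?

Recall that \Box ψ holds at a world iff ψ holds at every accessible world, and \Diamond ψ holds iff ψ holds at some accessible world.
Let φ = \Box ((p \to r) \land p). Evaluate φ at each world:
  a (successors {c, d}): φ is false.
  b (successors {c, d, e, g, h}): φ is false.
  c (successors {a, b, e}): φ is false.
  d (successors {c, g}): φ is false.
  e (successors {a, d, e}): φ is false.
  f (successors {a, c, d}): φ is false.
  g (successors {a, b, c, d, e, f}): φ is false.
  h (successors {f}): φ is false.
For instance, at b:
  At b: \Box ((p \to r) \land p) requires (p \to r) \land p at every successor {c, d, e, g, h}.
    (p \to r) \land p fails at c, so \Box ((p \to r) \land p) is false at b.

No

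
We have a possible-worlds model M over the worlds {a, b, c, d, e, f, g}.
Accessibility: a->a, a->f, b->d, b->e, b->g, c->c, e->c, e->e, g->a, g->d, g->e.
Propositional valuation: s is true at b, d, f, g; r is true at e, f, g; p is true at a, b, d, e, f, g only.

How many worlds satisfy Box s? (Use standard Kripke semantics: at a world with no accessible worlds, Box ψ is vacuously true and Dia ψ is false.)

Let φ = Box s. Evaluate φ at each world:
  a (successors {a, f}): φ is false.
  b (successors {d, e, g}): φ is false.
  c (successors {c}): φ is false.
  d (successors ∅): φ is true.
  e (successors {c, e}): φ is false.
  f (successors ∅): φ is true.
  g (successors {a, d, e}): φ is false.
For instance, at c:
  At c: Box s requires s at every successor {c}.
    s fails at c, so Box s is false at c.
Satisfying worlds: {d, f}

2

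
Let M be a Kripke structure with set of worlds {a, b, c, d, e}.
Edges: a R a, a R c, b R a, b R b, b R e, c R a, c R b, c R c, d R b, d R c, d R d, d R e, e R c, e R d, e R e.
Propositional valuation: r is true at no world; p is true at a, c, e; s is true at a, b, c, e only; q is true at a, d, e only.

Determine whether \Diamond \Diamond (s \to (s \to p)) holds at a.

At a: \Diamond \Diamond (s \to (s \to p)) requires \Diamond (s \to (s \to p)) at some successor in {a, c}.
  \Diamond (s \to (s \to p)) holds at a, so \Diamond \Diamond (s \to (s \to p)) is true at a.
    At a: \Diamond (s \to (s \to p)) requires s \to (s \to p) at some successor in {a, c}.
      s \to (s \to p) holds at a, so \Diamond (s \to (s \to p)) is true at a.

Yes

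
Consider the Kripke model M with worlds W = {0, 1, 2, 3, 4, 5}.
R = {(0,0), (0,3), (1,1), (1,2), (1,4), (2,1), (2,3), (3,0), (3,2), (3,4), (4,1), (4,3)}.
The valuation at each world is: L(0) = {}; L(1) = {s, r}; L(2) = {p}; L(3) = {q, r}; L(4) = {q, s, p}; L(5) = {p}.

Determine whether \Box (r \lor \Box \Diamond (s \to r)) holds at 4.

Yes

At 4: \Box (r \lor \Box \Diamond (s \to r)) requires r \lor \Box \Diamond (s \to r) at every successor {1, 3}.
    At 1: r is true, \Box \Diamond (s \to r) is true, so r \lor \Box \Diamond (s \to r) is true.
      At 1: \Box \Diamond (s \to r) requires \Diamond (s \to r) at every successor {1, 2, 4}.
        At 1: \Diamond (s \to r) is true.
        At 2: \Diamond (s \to r) is true.
        At 4: \Diamond (s \to r) is true.
      So \Box \Diamond (s \to r) is true at 1.
    At 3: r is true, \Box \Diamond (s \to r) is true, so r \lor \Box \Diamond (s \to r) is true.
      At 3: \Box \Diamond (s \to r) requires \Diamond (s \to r) at every successor {0, 2, 4}.
        At 0: \Diamond (s \to r) is true.
        At 2: \Diamond (s \to r) is true.
        At 4: \Diamond (s \to r) is true.
      So \Box \Diamond (s \to r) is true at 3.
So \Box (r \lor \Box \Diamond (s \to r)) is true at 4.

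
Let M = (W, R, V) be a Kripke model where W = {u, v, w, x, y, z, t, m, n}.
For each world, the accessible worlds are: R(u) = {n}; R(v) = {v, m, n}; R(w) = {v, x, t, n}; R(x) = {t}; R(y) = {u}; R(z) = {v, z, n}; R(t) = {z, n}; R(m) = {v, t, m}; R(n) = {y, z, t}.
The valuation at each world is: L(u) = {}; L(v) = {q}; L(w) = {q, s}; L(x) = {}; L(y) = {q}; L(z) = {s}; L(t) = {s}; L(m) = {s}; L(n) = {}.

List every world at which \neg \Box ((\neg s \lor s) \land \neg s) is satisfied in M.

Recall that \Box ψ holds at a world iff ψ holds at every accessible world, and \Diamond ψ holds iff ψ holds at some accessible world.
Let φ = \neg \Box ((\neg s \lor s) \land \neg s). Evaluate φ at each world:
  u (successors {n}): φ is false.
  v (successors {v, m, n}): φ is true.
  w (successors {v, x, t, n}): φ is true.
  x (successors {t}): φ is true.
  y (successors {u}): φ is false.
  z (successors {v, z, n}): φ is true.
  t (successors {z, n}): φ is true.
  m (successors {v, t, m}): φ is true.
  n (successors {y, z, t}): φ is true.
For instance, at u:
  At u: \Box ((\neg s \lor s) \land \neg s) is true, so \neg \Box ((\neg s \lor s) \land \neg s) is false.
    At u: \Box ((\neg s \lor s) \land \neg s) requires (\neg s \lor s) \land \neg s at every successor {n}.
      At n: (\neg s \lor s) \land \neg s is true.
    So \Box ((\neg s \lor s) \land \neg s) is true at u.
Satisfying worlds: {v, w, x, z, t, m, n}

v, w, x, z, t, m, n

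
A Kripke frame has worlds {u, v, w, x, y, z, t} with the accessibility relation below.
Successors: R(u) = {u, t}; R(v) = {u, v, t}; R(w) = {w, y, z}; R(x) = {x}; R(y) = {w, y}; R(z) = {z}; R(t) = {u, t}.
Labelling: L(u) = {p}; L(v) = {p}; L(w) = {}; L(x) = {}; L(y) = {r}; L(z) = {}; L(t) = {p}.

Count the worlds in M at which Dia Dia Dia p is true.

3

Let φ = Dia Dia Dia p. Evaluate φ at each world:
  u (successors {u, t}): φ is true.
  v (successors {u, v, t}): φ is true.
  w (successors {w, y, z}): φ is false.
  x (successors {x}): φ is false.
  y (successors {w, y}): φ is false.
  z (successors {z}): φ is false.
  t (successors {u, t}): φ is true.
For instance, at y:
  At y: Dia Dia Dia p requires Dia Dia p at some successor in {w, y}.
    At w: Dia Dia p is false.
    At y: Dia Dia p is false.
  So Dia Dia Dia p is false at y.
Satisfying worlds: {u, v, t}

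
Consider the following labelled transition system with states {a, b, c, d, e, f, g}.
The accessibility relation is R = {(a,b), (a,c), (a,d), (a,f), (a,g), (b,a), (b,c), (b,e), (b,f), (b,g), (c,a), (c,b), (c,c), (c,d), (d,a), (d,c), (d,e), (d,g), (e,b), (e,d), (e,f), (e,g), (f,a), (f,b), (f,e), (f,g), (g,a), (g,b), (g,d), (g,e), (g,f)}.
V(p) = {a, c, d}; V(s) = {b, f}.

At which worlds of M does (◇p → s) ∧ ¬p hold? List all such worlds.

b, f

Let φ = (◇p → s) ∧ ¬p. Evaluate φ at each world:
  a (successors {b, c, d, f, g}): φ is false.
  b (successors {a, c, e, f, g}): φ is true.
  c (successors {a, b, c, d}): φ is false.
  d (successors {a, c, e, g}): φ is false.
  e (successors {b, d, f, g}): φ is false.
  f (successors {a, b, e, g}): φ is true.
  g (successors {a, b, d, e, f}): φ is false.
For instance, at g:
  At g: ◇p → s is false, ¬p is true, so (◇p → s) ∧ ¬p is false.
    At g: ◇p is true, s is false, so ◇p → s is false.
      At g: ◇p requires p at some successor in {a, b, d, e, f}.
        p holds at a, so ◇p is true at g.
Satisfying worlds: {b, f}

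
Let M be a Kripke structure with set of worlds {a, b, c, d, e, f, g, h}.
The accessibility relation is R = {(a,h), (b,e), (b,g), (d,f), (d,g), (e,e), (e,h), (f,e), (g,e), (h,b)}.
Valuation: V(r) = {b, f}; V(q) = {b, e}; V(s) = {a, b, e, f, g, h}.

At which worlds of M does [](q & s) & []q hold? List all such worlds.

c, f, g, h

Let φ = [](q & s) & []q. Evaluate φ at each world:
  a (successors {h}): φ is false.
  b (successors {e, g}): φ is false.
  c (successors ∅): φ is true.
  d (successors {f, g}): φ is false.
  e (successors {e, h}): φ is false.
  f (successors {e}): φ is true.
  g (successors {e}): φ is true.
  h (successors {b}): φ is true.
For instance, at a:
  At a: [](q & s) is false, []q is false, so [](q & s) & []q is false.
    At a: [](q & s) requires q & s at every successor {h}.
      q & s fails at h, so [](q & s) is false at a.
    At a: []q requires q at every successor {h}.
      q fails at h, so []q is false at a.
Satisfying worlds: {c, f, g, h}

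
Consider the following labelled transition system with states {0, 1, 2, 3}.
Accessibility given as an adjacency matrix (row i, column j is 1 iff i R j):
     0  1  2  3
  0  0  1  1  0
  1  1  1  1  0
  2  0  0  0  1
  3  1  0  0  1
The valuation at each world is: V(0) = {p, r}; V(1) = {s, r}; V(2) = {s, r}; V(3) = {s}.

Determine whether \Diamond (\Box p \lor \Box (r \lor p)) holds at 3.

Yes

Recall that \Box ψ holds at a world iff ψ holds at every accessible world, and \Diamond ψ holds iff ψ holds at some accessible world.
At 3: \Diamond (\Box p \lor \Box (r \lor p)) requires \Box p \lor \Box (r \lor p) at some successor in {0, 3}.
  \Box p \lor \Box (r \lor p) holds at 0, so \Diamond (\Box p \lor \Box (r \lor p)) is true at 3.
    At 0: \Box p is false, \Box (r \lor p) is true, so \Box p \lor \Box (r \lor p) is true.
      At 0: \Box p requires p at every successor {1, 2}.
        p fails at 1, so \Box p is false at 0.
      At 0: \Box (r \lor p) requires r \lor p at every successor {1, 2}.
        At 1: r \lor p is true.
        At 2: r \lor p is true.
      So \Box (r \lor p) is true at 0.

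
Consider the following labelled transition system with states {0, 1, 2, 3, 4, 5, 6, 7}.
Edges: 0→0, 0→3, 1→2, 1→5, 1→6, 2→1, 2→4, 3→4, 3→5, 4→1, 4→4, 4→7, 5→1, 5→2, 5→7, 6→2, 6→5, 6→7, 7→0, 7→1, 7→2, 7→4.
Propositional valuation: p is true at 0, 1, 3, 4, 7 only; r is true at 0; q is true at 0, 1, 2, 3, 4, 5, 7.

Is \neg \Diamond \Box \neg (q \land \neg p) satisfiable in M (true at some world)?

No

Let φ = \neg \Diamond \Box \neg (q \land \neg p). Evaluate φ at each world:
  0 (successors {0, 3}): φ is false.
  1 (successors {2, 5, 6}): φ is false.
  2 (successors {1, 4}): φ is false.
  3 (successors {4, 5}): φ is false.
  4 (successors {1, 4, 7}): φ is false.
  5 (successors {1, 2, 7}): φ is false.
  6 (successors {2, 5, 7}): φ is false.
  7 (successors {0, 1, 2, 4}): φ is false.
For instance, at 6:
  At 6: \Diamond \Box \neg (q \land \neg p) is true, so \neg \Diamond \Box \neg (q \land \neg p) is false.
    At 6: \Diamond \Box \neg (q \land \neg p) requires \Box \neg (q \land \neg p) at some successor in {2, 5, 7}.
      \Box \neg (q \land \neg p) holds at 2, so \Diamond \Box \neg (q \land \neg p) is true at 6.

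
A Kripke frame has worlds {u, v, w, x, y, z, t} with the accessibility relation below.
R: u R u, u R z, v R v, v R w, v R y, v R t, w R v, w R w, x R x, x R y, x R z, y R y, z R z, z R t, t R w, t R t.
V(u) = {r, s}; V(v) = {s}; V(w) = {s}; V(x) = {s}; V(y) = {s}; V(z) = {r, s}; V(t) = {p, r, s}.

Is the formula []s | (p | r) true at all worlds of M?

Yes

Let φ = []s | (p | r). Evaluate φ at each world:
  u (successors {u, z}): φ is true.
  v (successors {v, w, y, t}): φ is true.
  w (successors {v, w}): φ is true.
  x (successors {x, y, z}): φ is true.
  y (successors {y}): φ is true.
  z (successors {z, t}): φ is true.
  t (successors {w, t}): φ is true.
For instance, at z:
  At z: []s is true, p | r is true, so []s | (p | r) is true.
    At z: []s requires s at every successor {z, t}.
      At z: s is true.
      At t: s is true.
    So []s is true at z.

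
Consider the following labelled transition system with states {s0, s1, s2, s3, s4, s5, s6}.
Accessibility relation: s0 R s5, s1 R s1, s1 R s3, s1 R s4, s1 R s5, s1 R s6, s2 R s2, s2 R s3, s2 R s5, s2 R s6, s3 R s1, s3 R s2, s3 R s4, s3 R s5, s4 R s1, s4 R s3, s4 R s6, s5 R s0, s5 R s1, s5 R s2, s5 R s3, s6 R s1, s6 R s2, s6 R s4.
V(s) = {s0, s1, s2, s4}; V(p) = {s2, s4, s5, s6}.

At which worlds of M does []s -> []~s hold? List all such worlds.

Recall that []ψ holds at a world iff ψ holds at every accessible world, and <>ψ holds iff ψ holds at some accessible world.
Let φ = []s -> []~s. Evaluate φ at each world:
  s0 (successors {s5}): φ is true.
  s1 (successors {s1, s3, s4, s5, s6}): φ is true.
  s2 (successors {s2, s3, s5, s6}): φ is true.
  s3 (successors {s1, s2, s4, s5}): φ is true.
  s4 (successors {s1, s3, s6}): φ is true.
  s5 (successors {s0, s1, s2, s3}): φ is true.
  s6 (successors {s1, s2, s4}): φ is false.
For instance, at s2:
  At s2: []s is false, []~s is false, so []s -> []~s is true.
    At s2: []s requires s at every successor {s2, s3, s5, s6}.
      s fails at s3, so []s is false at s2.
    At s2: []~s requires ~s at every successor {s2, s3, s5, s6}.
      ~s fails at s2, so []~s is false at s2.
Satisfying worlds: {s0, s1, s2, s3, s4, s5}

s0, s1, s2, s3, s4, s5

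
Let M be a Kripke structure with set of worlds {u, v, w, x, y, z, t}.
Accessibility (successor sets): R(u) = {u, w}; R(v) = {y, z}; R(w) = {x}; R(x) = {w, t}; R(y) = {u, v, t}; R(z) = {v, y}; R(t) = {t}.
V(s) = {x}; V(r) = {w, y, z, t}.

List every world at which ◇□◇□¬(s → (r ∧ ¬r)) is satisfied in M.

u, x

Recall that □ψ holds at a world iff ψ holds at every accessible world, and ◇ψ holds iff ψ holds at some accessible world.
Let φ = ◇□◇□¬(s → (r ∧ ¬r)). Evaluate φ at each world:
  u (successors {u, w}): φ is true.
  v (successors {y, z}): φ is false.
  w (successors {x}): φ is false.
  x (successors {w, t}): φ is true.
  y (successors {u, v, t}): φ is false.
  z (successors {v, y}): φ is false.
  t (successors {t}): φ is false.
For instance, at z:
  At z: ◇□◇□¬(s → (r ∧ ¬r)) requires □◇□¬(s → (r ∧ ¬r)) at some successor in {v, y}.
    At v: □◇□¬(s → (r ∧ ¬r)) is false.
    At y: □◇□¬(s → (r ∧ ¬r)) is false.
  So ◇□◇□¬(s → (r ∧ ¬r)) is false at z.
Satisfying worlds: {u, x}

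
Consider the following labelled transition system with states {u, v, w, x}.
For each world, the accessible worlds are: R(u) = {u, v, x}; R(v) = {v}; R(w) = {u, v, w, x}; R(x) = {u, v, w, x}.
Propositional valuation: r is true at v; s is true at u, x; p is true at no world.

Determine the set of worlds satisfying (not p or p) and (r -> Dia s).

u, w, x

Let φ = (not p or p) and (r -> Dia s). Evaluate φ at each world:
  u (successors {u, v, x}): φ is true.
  v (successors {v}): φ is false.
  w (successors {u, v, w, x}): φ is true.
  x (successors {u, v, w, x}): φ is true.
For instance, at x:
  At x: not p or p is true, r -> Dia s is true, so (not p or p) and (r -> Dia s) is true.
    At x: r is false, Dia s is true, so r -> Dia s is true.
      At x: Dia s requires s at some successor in {u, v, w, x}.
        s holds at u, so Dia s is true at x.
Satisfying worlds: {u, w, x}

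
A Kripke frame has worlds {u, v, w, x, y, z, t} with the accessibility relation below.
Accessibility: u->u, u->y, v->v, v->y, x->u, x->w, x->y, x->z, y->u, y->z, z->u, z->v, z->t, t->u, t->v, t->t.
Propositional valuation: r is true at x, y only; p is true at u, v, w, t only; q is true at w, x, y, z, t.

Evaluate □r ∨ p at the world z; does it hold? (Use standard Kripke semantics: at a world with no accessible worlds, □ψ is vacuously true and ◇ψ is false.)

No

Recall that □ψ holds at a world iff ψ holds at every accessible world, and ◇ψ holds iff ψ holds at some accessible world.
At z: □r is false, p is false, so □r ∨ p is false.
  At z: □r requires r at every successor {u, v, t}.
    r fails at u, so □r is false at z.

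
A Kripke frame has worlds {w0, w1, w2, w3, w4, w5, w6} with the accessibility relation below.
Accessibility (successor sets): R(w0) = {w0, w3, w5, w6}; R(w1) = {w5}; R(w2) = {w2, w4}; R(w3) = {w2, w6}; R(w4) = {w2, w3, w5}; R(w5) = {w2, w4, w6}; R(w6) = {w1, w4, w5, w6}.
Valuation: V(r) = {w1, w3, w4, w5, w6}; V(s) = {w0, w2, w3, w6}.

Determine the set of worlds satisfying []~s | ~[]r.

w0, w1, w2, w3, w4, w5

Let φ = []~s | ~[]r. Evaluate φ at each world:
  w0 (successors {w0, w3, w5, w6}): φ is true.
  w1 (successors {w5}): φ is true.
  w2 (successors {w2, w4}): φ is true.
  w3 (successors {w2, w6}): φ is true.
  w4 (successors {w2, w3, w5}): φ is true.
  w5 (successors {w2, w4, w6}): φ is true.
  w6 (successors {w1, w4, w5, w6}): φ is false.
For instance, at w6:
  At w6: []~s is false, ~[]r is false, so []~s | ~[]r is false.
    At w6: []~s requires ~s at every successor {w1, w4, w5, w6}.
      ~s fails at w6, so []~s is false at w6.
    At w6: []r is true, so ~[]r is false.
      At w6: []r requires r at every successor {w1, w4, w5, w6}.
        At w1: r is true.
        At w4: r is true.
        At w5: r is true.
        At w6: r is true.
      So []r is true at w6.
Satisfying worlds: {w0, w1, w2, w3, w4, w5}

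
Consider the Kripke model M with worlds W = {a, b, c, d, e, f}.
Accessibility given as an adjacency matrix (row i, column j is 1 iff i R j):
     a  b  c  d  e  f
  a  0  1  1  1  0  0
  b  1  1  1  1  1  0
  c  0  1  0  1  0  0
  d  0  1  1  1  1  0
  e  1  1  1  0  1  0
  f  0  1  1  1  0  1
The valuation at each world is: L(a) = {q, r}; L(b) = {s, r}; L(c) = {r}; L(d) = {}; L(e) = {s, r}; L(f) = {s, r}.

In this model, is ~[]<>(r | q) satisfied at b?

At b: []<>(r | q) is true, so ~[]<>(r | q) is false.
  At b: []<>(r | q) requires <>(r | q) at every successor {a, b, c, d, e}.
    At a: <>(r | q) is true.
    At b: <>(r | q) is true.
    At c: <>(r | q) is true.
    At d: <>(r | q) is true.
    At e: <>(r | q) is true.
  So []<>(r | q) is true at b.

No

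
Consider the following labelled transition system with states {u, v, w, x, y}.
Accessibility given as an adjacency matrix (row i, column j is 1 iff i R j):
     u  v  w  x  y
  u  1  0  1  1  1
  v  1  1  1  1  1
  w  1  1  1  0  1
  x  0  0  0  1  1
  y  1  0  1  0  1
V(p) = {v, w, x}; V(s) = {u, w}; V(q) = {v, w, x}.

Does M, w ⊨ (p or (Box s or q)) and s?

At w: p or (Box s or q) is true, s is true, so (p or (Box s or q)) and s is true.
  At w: p is true, Box s or q is true, so p or (Box s or q) is true.
    At w: Box s is false, q is true, so Box s or q is true.
      At w: Box s requires s at every successor {u, v, w, y}.
        s fails at v, so Box s is false at w.

Yes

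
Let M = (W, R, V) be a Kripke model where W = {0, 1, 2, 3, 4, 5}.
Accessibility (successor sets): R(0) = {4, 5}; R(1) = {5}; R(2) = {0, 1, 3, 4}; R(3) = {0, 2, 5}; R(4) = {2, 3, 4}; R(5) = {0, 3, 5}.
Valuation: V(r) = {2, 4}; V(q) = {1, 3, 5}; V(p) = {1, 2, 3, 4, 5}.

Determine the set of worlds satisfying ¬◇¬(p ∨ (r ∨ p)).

Let φ = ¬◇¬(p ∨ (r ∨ p)). Evaluate φ at each world:
  0 (successors {4, 5}): φ is true.
  1 (successors {5}): φ is true.
  2 (successors {0, 1, 3, 4}): φ is false.
  3 (successors {0, 2, 5}): φ is false.
  4 (successors {2, 3, 4}): φ is true.
  5 (successors {0, 3, 5}): φ is false.
For instance, at 0:
  At 0: ◇¬(p ∨ (r ∨ p)) is false, so ¬◇¬(p ∨ (r ∨ p)) is true.
    At 0: ◇¬(p ∨ (r ∨ p)) requires ¬(p ∨ (r ∨ p)) at some successor in {4, 5}.
      At 4: ¬(p ∨ (r ∨ p)) is false.
      At 5: ¬(p ∨ (r ∨ p)) is false.
    So ◇¬(p ∨ (r ∨ p)) is false at 0.
Satisfying worlds: {0, 1, 4}

0, 1, 4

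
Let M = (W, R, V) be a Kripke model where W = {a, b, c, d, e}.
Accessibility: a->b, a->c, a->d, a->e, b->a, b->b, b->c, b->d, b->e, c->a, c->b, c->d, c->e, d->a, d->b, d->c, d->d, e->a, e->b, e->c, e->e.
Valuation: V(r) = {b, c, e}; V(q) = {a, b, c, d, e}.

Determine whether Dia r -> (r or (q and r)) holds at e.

At e: Dia r is true, r or (q and r) is true, so Dia r -> (r or (q and r)) is true.
  At e: Dia r requires r at some successor in {a, b, c, e}.
    r holds at b, so Dia r is true at e.

Yes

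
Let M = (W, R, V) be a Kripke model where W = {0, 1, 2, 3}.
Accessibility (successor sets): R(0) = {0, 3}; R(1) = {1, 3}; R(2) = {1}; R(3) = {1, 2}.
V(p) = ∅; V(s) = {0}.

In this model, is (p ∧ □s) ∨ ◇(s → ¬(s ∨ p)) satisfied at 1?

At 1: p ∧ □s is false, ◇(s → ¬(s ∨ p)) is true, so (p ∧ □s) ∨ ◇(s → ¬(s ∨ p)) is true.
  At 1: p is false, □s is false, so p ∧ □s is false.
    At 1: □s requires s at every successor {1, 3}.
      s fails at 1, so □s is false at 1.
  At 1: ◇(s → ¬(s ∨ p)) requires s → ¬(s ∨ p) at some successor in {1, 3}.
    s → ¬(s ∨ p) holds at 1, so ◇(s → ¬(s ∨ p)) is true at 1.

Yes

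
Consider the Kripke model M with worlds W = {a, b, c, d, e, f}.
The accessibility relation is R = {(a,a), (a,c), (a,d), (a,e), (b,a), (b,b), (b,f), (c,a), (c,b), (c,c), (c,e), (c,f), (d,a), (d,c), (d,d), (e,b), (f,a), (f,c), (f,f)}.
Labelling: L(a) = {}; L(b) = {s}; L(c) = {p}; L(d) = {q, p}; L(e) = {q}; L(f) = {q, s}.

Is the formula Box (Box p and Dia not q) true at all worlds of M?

Let φ = Box (Box p and Dia not q). Evaluate φ at each world:
  a (successors {a, c, d, e}): φ is false.
  b (successors {a, b, f}): φ is false.
  c (successors {a, b, c, e, f}): φ is false.
  d (successors {a, c, d}): φ is false.
  e (successors {b}): φ is false.
  f (successors {a, c, f}): φ is false.
Detail at a (counterexample):
  At a: Box (Box p and Dia not q) requires Box p and Dia not q at every successor {a, c, d, e}.
    Box p and Dia not q fails at a, so Box (Box p and Dia not q) is false at a.
      At a: Box p is false, Dia not q is true, so Box p and Dia not q is false.

No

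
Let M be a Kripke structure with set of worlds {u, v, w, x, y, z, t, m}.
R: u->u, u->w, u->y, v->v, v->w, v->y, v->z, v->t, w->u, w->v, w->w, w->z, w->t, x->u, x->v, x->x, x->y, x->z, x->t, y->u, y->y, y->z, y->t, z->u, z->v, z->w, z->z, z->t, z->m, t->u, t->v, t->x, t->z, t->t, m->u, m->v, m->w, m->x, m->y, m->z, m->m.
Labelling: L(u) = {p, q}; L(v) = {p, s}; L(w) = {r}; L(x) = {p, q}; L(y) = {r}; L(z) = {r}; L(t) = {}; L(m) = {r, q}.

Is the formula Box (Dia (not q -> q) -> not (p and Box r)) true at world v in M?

Yes

Recall that Box ψ holds at a world iff ψ holds at every accessible world, and Dia ψ holds iff ψ holds at some accessible world.
At v: Box (Dia (not q -> q) -> not (p and Box r)) requires Dia (not q -> q) -> not (p and Box r) at every successor {v, w, y, z, t}.
  At v: Dia (not q -> q) -> not (p and Box r) is true.
  At w: Dia (not q -> q) -> not (p and Box r) is true.
  At y: Dia (not q -> q) -> not (p and Box r) is true.
  At z: Dia (not q -> q) -> not (p and Box r) is true.
  At t: Dia (not q -> q) -> not (p and Box r) is true.
So Box (Dia (not q -> q) -> not (p and Box r)) is true at v.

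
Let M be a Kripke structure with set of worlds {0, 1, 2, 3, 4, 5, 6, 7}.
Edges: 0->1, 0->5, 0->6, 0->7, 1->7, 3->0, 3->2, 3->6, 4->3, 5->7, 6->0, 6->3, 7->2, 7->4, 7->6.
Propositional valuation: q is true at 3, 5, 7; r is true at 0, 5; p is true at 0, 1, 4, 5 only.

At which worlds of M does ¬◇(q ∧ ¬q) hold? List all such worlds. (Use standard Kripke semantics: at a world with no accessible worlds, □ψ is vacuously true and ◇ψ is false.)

Recall that ◇ψ holds at a world iff ψ holds at some accessible world.
Let φ = ¬◇(q ∧ ¬q). Evaluate φ at each world:
  0 (successors {1, 5, 6, 7}): φ is true.
  1 (successors {7}): φ is true.
  2 (successors ∅): φ is true.
  3 (successors {0, 2, 6}): φ is true.
  4 (successors {3}): φ is true.
  5 (successors {7}): φ is true.
  6 (successors {0, 3}): φ is true.
  7 (successors {2, 4, 6}): φ is true.
For instance, at 1:
  At 1: ◇(q ∧ ¬q) is false, so ¬◇(q ∧ ¬q) is true.
    At 1: ◇(q ∧ ¬q) requires q ∧ ¬q at some successor in {7}.
      At 7: q ∧ ¬q is false.
    So ◇(q ∧ ¬q) is false at 1.
Satisfying worlds: {0, 1, 2, 3, 4, 5, 6, 7}

0, 1, 2, 3, 4, 5, 6, 7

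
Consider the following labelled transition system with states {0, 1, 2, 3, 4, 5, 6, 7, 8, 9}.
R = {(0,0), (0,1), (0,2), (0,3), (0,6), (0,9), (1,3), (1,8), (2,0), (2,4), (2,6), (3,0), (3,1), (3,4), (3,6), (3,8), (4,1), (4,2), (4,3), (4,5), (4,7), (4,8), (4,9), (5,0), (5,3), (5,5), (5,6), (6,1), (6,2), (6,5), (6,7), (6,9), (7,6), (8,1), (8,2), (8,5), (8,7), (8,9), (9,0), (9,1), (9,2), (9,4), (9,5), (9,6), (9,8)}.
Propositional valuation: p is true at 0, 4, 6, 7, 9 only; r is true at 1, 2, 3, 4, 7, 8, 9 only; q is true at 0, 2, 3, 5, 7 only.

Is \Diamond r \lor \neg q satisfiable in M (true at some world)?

Yes

Recall that \Diamond ψ holds at a world iff ψ holds at some accessible world.
Let φ = \Diamond r \lor \neg q. Evaluate φ at each world:
  0 (successors {0, 1, 2, 3, 6, 9}): φ is true.
  1 (successors {3, 8}): φ is true.
  2 (successors {0, 4, 6}): φ is true.
  3 (successors {0, 1, 4, 6, 8}): φ is true.
  4 (successors {1, 2, 3, 5, 7, 8, 9}): φ is true.
  5 (successors {0, 3, 5, 6}): φ is true.
  6 (successors {1, 2, 5, 7, 9}): φ is true.
  7 (successors {6}): φ is false.
  8 (successors {1, 2, 5, 7, 9}): φ is true.
  9 (successors {0, 1, 2, 4, 5, 6, 8}): φ is true.
Detail at 0 (witness):
  At 0: \Diamond r is true, \neg q is false, so \Diamond r \lor \neg q is true.
    At 0: \Diamond r requires r at some successor in {0, 1, 2, 3, 6, 9}.
      r holds at 1, so \Diamond r is true at 0.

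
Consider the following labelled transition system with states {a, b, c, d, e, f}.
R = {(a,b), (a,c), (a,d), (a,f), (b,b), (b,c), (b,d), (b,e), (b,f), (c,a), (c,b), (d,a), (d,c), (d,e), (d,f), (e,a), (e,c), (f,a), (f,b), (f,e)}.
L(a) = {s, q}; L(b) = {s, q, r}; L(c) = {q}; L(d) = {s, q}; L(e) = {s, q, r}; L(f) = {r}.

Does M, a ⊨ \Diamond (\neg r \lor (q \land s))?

Yes

At a: \Diamond (\neg r \lor (q \land s)) requires \neg r \lor (q \land s) at some successor in {b, c, d, f}.
  \neg r \lor (q \land s) holds at b, so \Diamond (\neg r \lor (q \land s)) is true at a.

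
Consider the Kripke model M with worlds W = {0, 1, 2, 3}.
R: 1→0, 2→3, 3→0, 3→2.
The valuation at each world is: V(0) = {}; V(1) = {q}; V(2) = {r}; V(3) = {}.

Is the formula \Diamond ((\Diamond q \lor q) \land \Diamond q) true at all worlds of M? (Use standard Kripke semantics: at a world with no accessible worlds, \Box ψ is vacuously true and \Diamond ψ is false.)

No

Recall that \Diamond ψ holds at a world iff ψ holds at some accessible world.
Let φ = \Diamond ((\Diamond q \lor q) \land \Diamond q). Evaluate φ at each world:
  0 (successors ∅): φ is false.
  1 (successors {0}): φ is false.
  2 (successors {3}): φ is false.
  3 (successors {0, 2}): φ is false.
Detail at 0 (counterexample):
  At 0: no accessible worlds, so \Diamond ((\Diamond q \lor q) \land \Diamond q) is false.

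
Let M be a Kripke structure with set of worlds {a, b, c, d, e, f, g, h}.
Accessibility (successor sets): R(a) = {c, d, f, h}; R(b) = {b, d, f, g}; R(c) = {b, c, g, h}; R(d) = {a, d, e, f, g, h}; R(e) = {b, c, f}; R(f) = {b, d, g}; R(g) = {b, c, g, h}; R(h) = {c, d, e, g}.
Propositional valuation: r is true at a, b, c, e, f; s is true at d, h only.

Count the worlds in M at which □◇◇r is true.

8

Recall that □ψ holds at a world iff ψ holds at every accessible world, and ◇ψ holds iff ψ holds at some accessible world.
Let φ = □◇◇r. Evaluate φ at each world:
  a (successors {c, d, f, h}): φ is true.
  b (successors {b, d, f, g}): φ is true.
  c (successors {b, c, g, h}): φ is true.
  d (successors {a, d, e, f, g, h}): φ is true.
  e (successors {b, c, f}): φ is true.
  f (successors {b, d, g}): φ is true.
  g (successors {b, c, g, h}): φ is true.
  h (successors {c, d, e, g}): φ is true.
For instance, at b:
  At b: □◇◇r requires ◇◇r at every successor {b, d, f, g}.
    At b: ◇◇r is true.
    At d: ◇◇r is true.
    At f: ◇◇r is true.
    At g: ◇◇r is true.
  So □◇◇r is true at b.
Satisfying worlds: {a, b, c, d, e, f, g, h}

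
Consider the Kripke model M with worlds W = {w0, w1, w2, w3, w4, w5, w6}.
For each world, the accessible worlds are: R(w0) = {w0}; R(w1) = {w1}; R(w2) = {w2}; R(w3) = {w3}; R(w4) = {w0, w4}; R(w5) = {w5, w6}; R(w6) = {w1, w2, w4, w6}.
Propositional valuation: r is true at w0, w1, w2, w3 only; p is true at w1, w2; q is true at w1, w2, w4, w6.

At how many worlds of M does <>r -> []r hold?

5

Let φ = <>r -> []r. Evaluate φ at each world:
  w0 (successors {w0}): φ is true.
  w1 (successors {w1}): φ is true.
  w2 (successors {w2}): φ is true.
  w3 (successors {w3}): φ is true.
  w4 (successors {w0, w4}): φ is false.
  w5 (successors {w5, w6}): φ is true.
  w6 (successors {w1, w2, w4, w6}): φ is false.
For instance, at w2:
  At w2: <>r is true, []r is true, so <>r -> []r is true.
    At w2: <>r requires r at some successor in {w2}.
      r holds at w2, so <>r is true at w2.
    At w2: []r requires r at every successor {w2}.
      At w2: r is true.
    So []r is true at w2.
Satisfying worlds: {w0, w1, w2, w3, w5}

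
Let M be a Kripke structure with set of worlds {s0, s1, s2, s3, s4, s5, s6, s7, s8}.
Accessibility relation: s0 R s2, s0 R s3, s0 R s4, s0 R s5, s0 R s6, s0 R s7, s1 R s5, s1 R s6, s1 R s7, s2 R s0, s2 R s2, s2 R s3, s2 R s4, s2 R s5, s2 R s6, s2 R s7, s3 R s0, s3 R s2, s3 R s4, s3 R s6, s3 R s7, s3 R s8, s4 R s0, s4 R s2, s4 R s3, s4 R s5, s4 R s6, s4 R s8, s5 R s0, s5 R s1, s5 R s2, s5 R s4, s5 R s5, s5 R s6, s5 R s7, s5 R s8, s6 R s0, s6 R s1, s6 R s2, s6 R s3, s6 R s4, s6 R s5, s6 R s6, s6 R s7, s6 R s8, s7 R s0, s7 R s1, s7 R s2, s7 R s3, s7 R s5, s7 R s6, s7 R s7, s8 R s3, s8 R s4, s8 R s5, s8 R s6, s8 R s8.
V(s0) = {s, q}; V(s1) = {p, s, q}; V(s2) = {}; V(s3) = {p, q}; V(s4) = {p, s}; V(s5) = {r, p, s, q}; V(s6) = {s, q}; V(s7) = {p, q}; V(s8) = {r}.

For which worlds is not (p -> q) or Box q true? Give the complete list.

s1, s4

Let φ = not (p -> q) or Box q. Evaluate φ at each world:
  s0 (successors {s2, s3, s4, s5, s6, s7}): φ is false.
  s1 (successors {s5, s6, s7}): φ is true.
  s2 (successors {s0, s2, s3, s4, s5, s6, s7}): φ is false.
  s3 (successors {s0, s2, s4, s6, s7, s8}): φ is false.
  s4 (successors {s0, s2, s3, s5, s6, s8}): φ is true.
  s5 (successors {s0, s1, s2, s4, s5, s6, s7, s8}): φ is false.
  s6 (successors {s0, s1, s2, s3, s4, s5, s6, s7, s8}): φ is false.
  s7 (successors {s0, s1, s2, s3, s5, s6, s7}): φ is false.
  s8 (successors {s3, s4, s5, s6, s8}): φ is false.
For instance, at s2:
  At s2: not (p -> q) is false, Box q is false, so not (p -> q) or Box q is false.
    At s2: Box q requires q at every successor {s0, s2, s3, s4, s5, s6, s7}.
      q fails at s2, so Box q is false at s2.
Satisfying worlds: {s1, s4}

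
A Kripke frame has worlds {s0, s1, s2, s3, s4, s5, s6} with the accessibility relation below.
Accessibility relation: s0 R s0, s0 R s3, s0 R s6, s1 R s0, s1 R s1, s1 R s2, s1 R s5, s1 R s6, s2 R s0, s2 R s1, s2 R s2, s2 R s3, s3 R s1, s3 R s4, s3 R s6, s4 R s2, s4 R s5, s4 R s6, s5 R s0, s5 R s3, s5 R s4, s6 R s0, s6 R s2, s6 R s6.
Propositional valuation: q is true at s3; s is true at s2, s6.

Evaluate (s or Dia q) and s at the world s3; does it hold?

No

At s3: s or Dia q is false, s is false, so (s or Dia q) and s is false.
  At s3: s is false, Dia q is false, so s or Dia q is false.
    At s3: Dia q requires q at some successor in {s1, s4, s6}.
      At s1: q is false.
      At s4: q is false.
      At s6: q is false.
    So Dia q is false at s3.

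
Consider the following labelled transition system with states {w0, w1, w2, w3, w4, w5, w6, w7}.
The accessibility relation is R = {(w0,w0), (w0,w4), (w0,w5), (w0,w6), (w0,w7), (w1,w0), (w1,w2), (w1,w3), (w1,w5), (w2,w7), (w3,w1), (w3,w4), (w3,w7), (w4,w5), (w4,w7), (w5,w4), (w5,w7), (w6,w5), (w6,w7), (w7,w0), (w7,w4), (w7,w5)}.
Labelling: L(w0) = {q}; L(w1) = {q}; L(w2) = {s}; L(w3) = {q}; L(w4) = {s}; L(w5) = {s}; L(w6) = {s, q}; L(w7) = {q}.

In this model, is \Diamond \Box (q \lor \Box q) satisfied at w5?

At w5: \Diamond \Box (q \lor \Box q) requires \Box (q \lor \Box q) at some successor in {w4, w7}.
  At w4: \Box (q \lor \Box q) is false.
  At w7: \Box (q \lor \Box q) is false.
So \Diamond \Box (q \lor \Box q) is false at w5.

No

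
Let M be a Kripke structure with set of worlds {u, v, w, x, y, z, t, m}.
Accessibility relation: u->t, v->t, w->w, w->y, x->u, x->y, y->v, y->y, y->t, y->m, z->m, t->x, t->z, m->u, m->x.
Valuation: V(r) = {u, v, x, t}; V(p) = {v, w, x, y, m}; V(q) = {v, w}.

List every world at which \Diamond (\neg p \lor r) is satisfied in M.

Let φ = \Diamond (\neg p \lor r). Evaluate φ at each world:
  u (successors {t}): φ is true.
  v (successors {t}): φ is true.
  w (successors {w, y}): φ is false.
  x (successors {u, y}): φ is true.
  y (successors {v, y, t, m}): φ is true.
  z (successors {m}): φ is false.
  t (successors {x, z}): φ is true.
  m (successors {u, x}): φ is true.
For instance, at u:
  At u: \Diamond (\neg p \lor r) requires \neg p \lor r at some successor in {t}.
    \neg p \lor r holds at t, so \Diamond (\neg p \lor r) is true at u.
Satisfying worlds: {u, v, x, y, t, m}

u, v, x, y, t, m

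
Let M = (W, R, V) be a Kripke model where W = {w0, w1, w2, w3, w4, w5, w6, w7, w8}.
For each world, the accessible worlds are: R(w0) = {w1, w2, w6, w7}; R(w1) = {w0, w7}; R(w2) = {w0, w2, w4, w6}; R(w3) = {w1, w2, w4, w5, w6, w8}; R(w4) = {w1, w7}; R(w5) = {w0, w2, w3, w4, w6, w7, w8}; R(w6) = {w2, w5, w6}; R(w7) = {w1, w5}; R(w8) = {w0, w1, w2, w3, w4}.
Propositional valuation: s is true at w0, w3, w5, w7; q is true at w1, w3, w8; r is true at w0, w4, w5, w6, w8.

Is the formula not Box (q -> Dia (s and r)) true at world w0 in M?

At w0: Box (q -> Dia (s and r)) is true, so not Box (q -> Dia (s and r)) is false.
  At w0: Box (q -> Dia (s and r)) requires q -> Dia (s and r) at every successor {w1, w2, w6, w7}.
    At w1: q -> Dia (s and r) is true.
    At w2: q -> Dia (s and r) is true.
    At w6: q -> Dia (s and r) is true.
    At w7: q -> Dia (s and r) is true.
  So Box (q -> Dia (s and r)) is true at w0.

No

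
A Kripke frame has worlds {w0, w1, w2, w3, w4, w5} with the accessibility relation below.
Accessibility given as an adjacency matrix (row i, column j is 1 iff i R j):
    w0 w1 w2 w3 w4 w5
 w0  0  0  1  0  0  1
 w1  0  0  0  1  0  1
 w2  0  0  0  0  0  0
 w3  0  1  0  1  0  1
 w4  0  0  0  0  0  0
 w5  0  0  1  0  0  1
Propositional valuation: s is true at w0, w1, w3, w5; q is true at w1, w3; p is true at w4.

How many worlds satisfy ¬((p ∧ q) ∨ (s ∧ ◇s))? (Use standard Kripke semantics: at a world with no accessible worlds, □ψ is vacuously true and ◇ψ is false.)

Let φ = ¬((p ∧ q) ∨ (s ∧ ◇s)). Evaluate φ at each world:
  w0 (successors {w2, w5}): φ is false.
  w1 (successors {w3, w5}): φ is false.
  w2 (successors ∅): φ is true.
  w3 (successors {w1, w3, w5}): φ is false.
  w4 (successors ∅): φ is true.
  w5 (successors {w2, w5}): φ is false.
For instance, at w0:
  At w0: (p ∧ q) ∨ (s ∧ ◇s) is true, so ¬((p ∧ q) ∨ (s ∧ ◇s)) is false.
    At w0: p ∧ q is false, s ∧ ◇s is true, so (p ∧ q) ∨ (s ∧ ◇s) is true.
      At w0: s is true, ◇s is true, so s ∧ ◇s is true.
Satisfying worlds: {w2, w4}

2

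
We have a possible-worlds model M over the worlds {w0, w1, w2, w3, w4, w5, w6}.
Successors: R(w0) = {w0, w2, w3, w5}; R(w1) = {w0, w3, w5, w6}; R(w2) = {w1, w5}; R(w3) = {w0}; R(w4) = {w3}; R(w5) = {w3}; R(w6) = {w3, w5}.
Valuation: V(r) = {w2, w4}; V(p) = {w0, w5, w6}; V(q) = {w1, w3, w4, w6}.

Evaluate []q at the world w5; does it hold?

Yes

At w5: []q requires q at every successor {w3}.
  At w3: q is true.
So []q is true at w5.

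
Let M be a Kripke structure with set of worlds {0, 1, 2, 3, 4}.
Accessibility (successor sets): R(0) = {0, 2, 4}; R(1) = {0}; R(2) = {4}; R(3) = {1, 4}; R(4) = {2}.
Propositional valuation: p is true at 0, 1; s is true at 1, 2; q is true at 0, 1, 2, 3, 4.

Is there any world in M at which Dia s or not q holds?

Let φ = Dia s or not q. Evaluate φ at each world:
  0 (successors {0, 2, 4}): φ is true.
  1 (successors {0}): φ is false.
  2 (successors {4}): φ is false.
  3 (successors {1, 4}): φ is true.
  4 (successors {2}): φ is true.
Detail at 0 (witness):
  At 0: Dia s is true, not q is false, so Dia s or not q is true.
    At 0: Dia s requires s at some successor in {0, 2, 4}.
      s holds at 2, so Dia s is true at 0.

Yes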